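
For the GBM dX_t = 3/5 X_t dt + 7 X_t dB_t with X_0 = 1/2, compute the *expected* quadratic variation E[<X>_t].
E[<X>_t] = 245*exp(251*t/5)/1004 - 245/1004

<X>_t = int_0^t (7 * X_s)^2 ds. Taking expectation inside the integral: E[<X>_t] = 7^2 * int_0^t E[X_s^2] ds. For GBM, E[X_s^2] = x_0^2 * exp((2 mu + sigma^2) s). Integrating:
  E[<X>_t] = 7^2 * (1/2)^2 * (exp((2*(3/5) + 7^2) t) - 1) / (2*(3/5) + 7^2)
           = 7^2 * (1/2)^2 * (exp((251/5) t) - 1) / (251/5) = 245*exp(251*t/5)/1004 - 245/1004.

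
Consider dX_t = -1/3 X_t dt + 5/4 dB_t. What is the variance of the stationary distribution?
lim Var(X_t) = 75/32

The OU SDE dX = -theta X dt + sigma dB admits the integrating factor exp(theta t): d(exp(theta t) X_t) = sigma exp(theta t) dB_t. Integrating from 0 to t gives X_t = x_0 * exp(-theta t) + sigma * int_0^t exp(-theta (t-s)) dB_s for any initial x_0. The Itô integral has variance (by the Itô isometry) sigma^2 * int_0^t exp(-2 theta (t - s)) ds = sigma^2 * (1 - exp(-2 theta t)) / (2 theta), independent of x_0.
With theta = 1/3, sigma = 5/4:
  Var(X_t) = (5/4)^2 * (1 - exp(-2*1/3 t)) / (2 * 1/3) = 75/32 - 75*exp(-2*t/3)/32.
As t -> infinity, exp(-2*1/3 t) -> 0, so the stationary variance is sigma^2 / (2 theta) = 75/32.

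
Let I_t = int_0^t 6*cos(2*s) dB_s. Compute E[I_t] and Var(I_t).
E[I_t] = 0; Var(I_t) = 18*t + 9*sin(4*t)/2

The Itô integral of a deterministic integrand f(s) has mean 0 because each increment f(s) * (B_{s+ds} - B_s) has mean 0. By the Itô isometry:
  Var( int_0^t f(s) dB_s ) = E[ (int_0^t f(s) dB_s)^2 ] = int_0^t f(s)^2 ds.
Here f(s) = 6*cos(2*s), so f(s)^2 = 36*cos(2*s)^2. Integrate:
  int_0^t (36*cos(2*s)^2) ds = 18*t + 9*sin(4*t)/2.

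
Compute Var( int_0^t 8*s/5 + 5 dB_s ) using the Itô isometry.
Var = t*(64*t^2 + 600*t + 1875)/75

The Itô integral of a deterministic integrand f(s) has mean 0 because each increment f(s) * (B_{s+ds} - B_s) has mean 0. By the Itô isometry:
  Var( int_0^t f(s) dB_s ) = E[ (int_0^t f(s) dB_s)^2 ] = int_0^t f(s)^2 ds.
Here f(s) = 8*s/5 + 5, so f(s)^2 = (8*s + 25)^2/25. Integrate:
  int_0^t ((8*s + 25)^2/25) ds = t*(64*t^2 + 600*t + 1875)/75.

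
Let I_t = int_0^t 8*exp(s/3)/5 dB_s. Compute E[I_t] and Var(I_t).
E[I_t] = 0; Var(I_t) = 96*exp(2*t/3)/25 - 96/25

The Itô integral of a deterministic integrand f(s) has mean 0 because each increment f(s) * (B_{s+ds} - B_s) has mean 0. By the Itô isometry:
  Var( int_0^t f(s) dB_s ) = E[ (int_0^t f(s) dB_s)^2 ] = int_0^t f(s)^2 ds.
Here f(s) = 8*exp(s/3)/5, so f(s)^2 = 64*exp(2*s/3)/25. Integrate:
  int_0^t (64*exp(2*s/3)/25) ds = 96*exp(2*t/3)/25 - 96/25.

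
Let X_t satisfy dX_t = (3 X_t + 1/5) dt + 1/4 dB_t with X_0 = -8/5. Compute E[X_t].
E[X_t] = -23*exp(3*t)/15 - 1/15

Taking expectations and using E[dB_t] = 0, the mean m(t) = E[X_t] satisfies the ODE m'(t) = a m(t) + b with m(0) = x_0. With a = 3, b = 1/5, x_0 = -8/5, the solution is
  m(t) = x_0 * exp(a t) + (b/a) * (exp(a t) - 1)
       = (-8/5) * exp(3 t) + ((1/5)/3) * (exp(3 t) - 1)
       = -23*exp(3*t)/15 - 1/15.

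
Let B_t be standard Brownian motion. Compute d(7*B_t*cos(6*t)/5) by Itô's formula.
d(7*B_t*cos(6*t)/5) = (-42*B_t*sin(6*t)/5) dt + (7*cos(6*t)/5) dB_t

Itô's formula for f(t, x): d f(t, B_t) = (f_t + (1/2) f_xx) dt + f_x dB_t. Compute partials of f(t, x) = 7*x*cos(6*t)/5:
  f_t(t,x)  = -42*x*sin(6*t)/5
  f_x(t,x)  = 7*cos(6*t)/5
  f_xx(t,x) = 0
Assemble drift = f_t + (1/2) f_xx = -42*x*sin(6*t)/5 and diffusion = f_x = 7*cos(6*t)/5. Substituting x = B_t:
  d(7*B_t*cos(6*t)/5) = (-42*B_t*sin(6*t)/5) dt + (7*cos(6*t)/5) dB_t.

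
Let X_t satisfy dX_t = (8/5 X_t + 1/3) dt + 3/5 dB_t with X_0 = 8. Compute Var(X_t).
Var(X_t) = 9*exp(16*t/5)/80 - 9/80

The variance V(t) = Var(X_t) satisfies V'(t) = 2 a V(t) + c^2 with V(0) = 0 (drift coefficient is linear in X, diffusion is constant). With a = 8/5, c = 3/5, the solution is
  V(t) = (c^2 / (2 a)) * (exp(2 a t) - 1)
       = ((3/5)^2 / (2*(8/5))) * (exp((16/5) t) - 1)
       = 9*exp(16*t/5)/80 - 9/80.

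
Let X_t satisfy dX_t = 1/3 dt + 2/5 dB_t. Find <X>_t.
<X>_t = 4*t/25

For an Itô process dX_t = a(t) dt + b(t) dB_t, the quadratic variation is <X>_t = int_0^t b(s)^2 ds (the drift term does not contribute). Here b(s) = 2/5, so
  b(s)^2 = 4/25.
Integrating from 0 to t:
  <X>_t = int_0^t (4/25) ds = 4*t/25.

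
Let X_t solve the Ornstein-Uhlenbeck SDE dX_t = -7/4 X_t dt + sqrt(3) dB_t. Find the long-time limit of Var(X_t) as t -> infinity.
lim Var(X_t) = 6/7

The OU SDE dX = -theta X dt + sigma dB admits the integrating factor exp(theta t): d(exp(theta t) X_t) = sigma exp(theta t) dB_t. Integrating from 0 to t gives X_t = x_0 * exp(-theta t) + sigma * int_0^t exp(-theta (t-s)) dB_s for any initial x_0. The Itô integral has variance (by the Itô isometry) sigma^2 * int_0^t exp(-2 theta (t - s)) ds = sigma^2 * (1 - exp(-2 theta t)) / (2 theta), independent of x_0.
With theta = 7/4, sigma = sqrt(3):
  Var(X_t) = (sqrt(3))^2 * (1 - exp(-2*7/4 t)) / (2 * 7/4) = 6/7 - 6*exp(-7*t/2)/7.
As t -> infinity, exp(-2*7/4 t) -> 0, so the stationary variance is sigma^2 / (2 theta) = 6/7.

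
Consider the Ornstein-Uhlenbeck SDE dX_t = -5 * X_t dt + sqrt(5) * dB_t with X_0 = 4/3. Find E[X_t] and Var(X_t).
E[X_t] = 4*exp(-5*t)/3; Var(X_t) = 1/2 - exp(-10*t)/2

The OU SDE dX = -theta X dt + sigma dB admits the integrating factor exp(theta t): d(exp(theta t) X_t) = sigma exp(theta t) dB_t. Integrating from 0 to t:
  X_t = x_0 * exp(-theta t) + sigma * int_0^t exp(-theta (t-s)) dB_s.
The Itô integral has mean 0 and (by the Itô isometry) variance sigma^2 * int_0^t exp(-2 theta (t - s)) ds = sigma^2 * (1 - exp(-2 theta t)) / (2 theta).
With theta = 5, sigma = sqrt(5), x_0 = 4/3:
  E[X_t] = 4/3 * exp(-5 t) = 4*exp(-5*t)/3
  Var(X_t) = (sqrt(5))^2 * (1 - exp(-2*5 t)) / (2 * 5) = 1/2 - exp(-10*t)/2.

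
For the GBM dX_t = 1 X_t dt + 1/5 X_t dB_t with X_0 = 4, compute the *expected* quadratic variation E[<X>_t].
E[<X>_t] = 16*exp(51*t/25)/51 - 16/51

<X>_t = int_0^t ((1/5) * X_s)^2 ds. Taking expectation inside the integral: E[<X>_t] = (1/5)^2 * int_0^t E[X_s^2] ds. For GBM, E[X_s^2] = x_0^2 * exp((2 mu + sigma^2) s). Integrating:
  E[<X>_t] = (1/5)^2 * 4^2 * (exp((2*1 + (1/5)^2) t) - 1) / (2*1 + (1/5)^2)
           = (1/5)^2 * 4^2 * (exp((51/25) t) - 1) / (51/25) = 16*exp(51*t/25)/51 - 16/51.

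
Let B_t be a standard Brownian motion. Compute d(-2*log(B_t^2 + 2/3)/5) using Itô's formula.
d(-2*log(B_t^2 + 2/3)/5) = (6*(3*B_t^2 - 2)/(5*(3*B_t^2 + 2)^2)) dt + (-12*B_t/(15*B_t^2 + 10)) dB_t

Itô's formula for f(B_t) gives d f(B_t) = f'(B_t) dB_t + (1/2) f''(B_t) dt. Compute derivatives of f(x) = -2*log(x^2 + 2/3)/5:
  f'(x)  = -12*x/(15*x^2 + 10)
  f''(x) = 12*(3*x^2 - 2)/(5*(3*x^2 + 2)^2)
Substitute x = B_t and multiply the f'' term by 1/2:
  drift     = (1/2) * (12*(3*x^2 - 2)/(5*(3*x^2 + 2)^2)) evaluated at B_t = 6*(3*B_t^2 - 2)/(5*(3*B_t^2 + 2)^2)
  diffusion = (-12*x/(15*x^2 + 10)) evaluated at B_t = -12*B_t/(15*B_t^2 + 10)
Therefore d(-2*log(B_t^2 + 2/3)/5) = (6*(3*B_t^2 - 2)/(5*(3*B_t^2 + 2)^2)) dt + (-12*B_t/(15*B_t^2 + 10)) dB_t.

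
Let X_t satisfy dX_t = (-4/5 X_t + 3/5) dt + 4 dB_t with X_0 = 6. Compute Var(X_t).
Var(X_t) = 10 - 10*exp(-8*t/5)

The variance V(t) = Var(X_t) satisfies V'(t) = 2 a V(t) + c^2 with V(0) = 0 (drift coefficient is linear in X, diffusion is constant). With a = -4/5, c = 4, the solution is
  V(t) = (c^2 / (2 a)) * (exp(2 a t) - 1)
       = (4^2 / (2*(-4/5))) * (exp((-8/5) t) - 1)
       = 10 - 10*exp(-8*t/5).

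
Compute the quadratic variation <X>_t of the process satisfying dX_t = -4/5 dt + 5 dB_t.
<X>_t = 25*t

For an Itô process dX_t = a(t) dt + b(t) dB_t, the quadratic variation is <X>_t = int_0^t b(s)^2 ds (the drift term does not contribute). Here b(s) = 5, so
  b(s)^2 = 25.
Integrating from 0 to t:
  <X>_t = int_0^t (25) ds = 25*t.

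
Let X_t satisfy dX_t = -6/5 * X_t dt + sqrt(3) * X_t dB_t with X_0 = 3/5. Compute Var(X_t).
Var(X_t) = (9*exp(3*t) - 9)*exp(-12*t/5)/25

For GBM dX = mu X dt + sigma X dB with X_0 = x_0, apply Itô to Y = log X: dY = (mu - sigma^2/2) dt + sigma dB, so Y_t = log(x_0) + (mu - sigma^2/2) t + sigma B_t and hence X_t = x_0 * exp((mu - sigma^2/2) t + sigma B_t).
With mu = -6/5, sigma = sqrt(3), x_0 = 3/5, this gives:
  X_t = 3/5 * exp((-27/10) * t + (sqrt(3)) * B_t).
Since sigma*B_t ~ Normal(0, sigma^2 t), E[exp(sigma*B_t)] = exp(sigma^2 t / 2); so E[X_t] = x_0 * exp((mu - sigma^2/2) t) * exp(sigma^2 t / 2) = x_0 * exp(mu t) = 3*exp(-6*t/5)/5.
Var(X_t) = E[X_t^2] - (E[X_t])^2 = x_0^2 * exp(2 mu t) * (exp(sigma^2 t) - 1) = (9*exp(3*t) - 9)*exp(-12*t/5)/25.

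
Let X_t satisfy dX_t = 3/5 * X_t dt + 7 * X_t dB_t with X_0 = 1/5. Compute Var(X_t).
Var(X_t) = (exp(49*t) - 1)*exp(6*t/5)/25

For GBM dX = mu X dt + sigma X dB with X_0 = x_0, apply Itô to Y = log X: dY = (mu - sigma^2/2) dt + sigma dB, so Y_t = log(x_0) + (mu - sigma^2/2) t + sigma B_t and hence X_t = x_0 * exp((mu - sigma^2/2) t + sigma B_t).
With mu = 3/5, sigma = 7, x_0 = 1/5, this gives:
  X_t = 1/5 * exp((-239/10) * t + (7) * B_t).
Since sigma*B_t ~ Normal(0, sigma^2 t), E[exp(sigma*B_t)] = exp(sigma^2 t / 2); so E[X_t] = x_0 * exp((mu - sigma^2/2) t) * exp(sigma^2 t / 2) = x_0 * exp(mu t) = exp(3*t/5)/5.
Var(X_t) = E[X_t^2] - (E[X_t])^2 = x_0^2 * exp(2 mu t) * (exp(sigma^2 t) - 1) = (exp(49*t) - 1)*exp(6*t/5)/25.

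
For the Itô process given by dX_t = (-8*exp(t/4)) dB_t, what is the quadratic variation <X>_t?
<X>_t = 128*exp(t/2) - 128

For an Itô process dX_t = a(t) dt + b(t) dB_t, the quadratic variation is <X>_t = int_0^t b(s)^2 ds (the drift term does not contribute). Here b(s) = -8*exp(s/4), so
  b(s)^2 = 64*exp(s/2).
Integrating from 0 to t:
  <X>_t = int_0^t (64*exp(s/2)) ds = 128*exp(t/2) - 128.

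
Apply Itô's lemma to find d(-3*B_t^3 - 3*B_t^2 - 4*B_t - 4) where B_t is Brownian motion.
d(-3*B_t^3 - 3*B_t^2 - 4*B_t - 4) = (-9*B_t - 3) dt + (-9*B_t^2 - 6*B_t - 4) dB_t

Itô's formula for f(B_t) gives d f(B_t) = f'(B_t) dB_t + (1/2) f''(B_t) dt. Compute derivatives of f(x) = -3*x^3 - 3*x^2 - 4*x - 4:
  f'(x)  = -9*x^2 - 6*x - 4
  f''(x) = -18*x - 6
Substitute x = B_t and multiply the f'' term by 1/2:
  drift     = (1/2) * (-18*x - 6) evaluated at B_t = -9*B_t - 3
  diffusion = (-9*x^2 - 6*x - 4) evaluated at B_t = -9*B_t^2 - 6*B_t - 4
Therefore d(-3*B_t^3 - 3*B_t^2 - 4*B_t - 4) = (-9*B_t - 3) dt + (-9*B_t^2 - 6*B_t - 4) dB_t.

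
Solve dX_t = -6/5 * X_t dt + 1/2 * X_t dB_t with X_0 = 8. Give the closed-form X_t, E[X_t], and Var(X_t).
X_t = 8 * exp((-53/40) t + (1/2) B_t); E[X_t] = 8*exp(-6*t/5); Var(X_t) = (64*exp(t/4) - 64)*exp(-12*t/5)

For GBM dX = mu X dt + sigma X dB with X_0 = x_0, apply Itô to Y = log X: dY = (mu - sigma^2/2) dt + sigma dB, so Y_t = log(x_0) + (mu - sigma^2/2) t + sigma B_t and hence X_t = x_0 * exp((mu - sigma^2/2) t + sigma B_t).
With mu = -6/5, sigma = 1/2, x_0 = 8, this gives:
  X_t = 8 * exp((-53/40) * t + (1/2) * B_t).
Since sigma*B_t ~ Normal(0, sigma^2 t), E[exp(sigma*B_t)] = exp(sigma^2 t / 2); so E[X_t] = x_0 * exp((mu - sigma^2/2) t) * exp(sigma^2 t / 2) = x_0 * exp(mu t) = 8*exp(-6*t/5).
Var(X_t) = E[X_t^2] - (E[X_t])^2 = x_0^2 * exp(2 mu t) * (exp(sigma^2 t) - 1) = (64*exp(t/4) - 64)*exp(-12*t/5).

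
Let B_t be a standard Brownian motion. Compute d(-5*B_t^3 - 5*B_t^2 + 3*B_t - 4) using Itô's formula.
d(-5*B_t^3 - 5*B_t^2 + 3*B_t - 4) = (-15*B_t - 5) dt + (-15*B_t^2 - 10*B_t + 3) dB_t

Itô's formula for f(B_t) gives d f(B_t) = f'(B_t) dB_t + (1/2) f''(B_t) dt. Compute derivatives of f(x) = -5*x^3 - 5*x^2 + 3*x - 4:
  f'(x)  = -15*x^2 - 10*x + 3
  f''(x) = -30*x - 10
Substitute x = B_t and multiply the f'' term by 1/2:
  drift     = (1/2) * (-30*x - 10) evaluated at B_t = -15*B_t - 5
  diffusion = (-15*x^2 - 10*x + 3) evaluated at B_t = -15*B_t^2 - 10*B_t + 3
Therefore d(-5*B_t^3 - 5*B_t^2 + 3*B_t - 4) = (-15*B_t - 5) dt + (-15*B_t^2 - 10*B_t + 3) dB_t.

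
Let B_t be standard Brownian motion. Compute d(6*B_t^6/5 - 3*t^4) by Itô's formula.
d(6*B_t^6/5 - 3*t^4) = (18*B_t^4 - 12*t^3) dt + (36*B_t^5/5) dB_t

Itô's formula for f(t, x): d f(t, B_t) = (f_t + (1/2) f_xx) dt + f_x dB_t. Compute partials of f(t, x) = -3*t^4 + 6*x^6/5:
  f_t(t,x)  = -12*t^3
  f_x(t,x)  = 36*x^5/5
  f_xx(t,x) = 36*x^4
Assemble drift = f_t + (1/2) f_xx = -12*t^3 + 18*x^4 and diffusion = f_x = 36*x^5/5. Substituting x = B_t:
  d(6*B_t^6/5 - 3*t^4) = (18*B_t^4 - 12*t^3) dt + (36*B_t^5/5) dB_t.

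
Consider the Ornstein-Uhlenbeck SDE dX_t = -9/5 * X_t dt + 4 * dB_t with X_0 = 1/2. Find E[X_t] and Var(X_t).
E[X_t] = exp(-9*t/5)/2; Var(X_t) = 40/9 - 40*exp(-18*t/5)/9

The OU SDE dX = -theta X dt + sigma dB admits the integrating factor exp(theta t): d(exp(theta t) X_t) = sigma exp(theta t) dB_t. Integrating from 0 to t:
  X_t = x_0 * exp(-theta t) + sigma * int_0^t exp(-theta (t-s)) dB_s.
The Itô integral has mean 0 and (by the Itô isometry) variance sigma^2 * int_0^t exp(-2 theta (t - s)) ds = sigma^2 * (1 - exp(-2 theta t)) / (2 theta).
With theta = 9/5, sigma = 4, x_0 = 1/2:
  E[X_t] = 1/2 * exp(-9/5 t) = exp(-9*t/5)/2
  Var(X_t) = (4)^2 * (1 - exp(-2*9/5 t)) / (2 * 9/5) = 40/9 - 40*exp(-18*t/5)/9.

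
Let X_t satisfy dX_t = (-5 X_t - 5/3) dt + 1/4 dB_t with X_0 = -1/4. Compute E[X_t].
E[X_t] = -1/3 + exp(-5*t)/12

Taking expectations and using E[dB_t] = 0, the mean m(t) = E[X_t] satisfies the ODE m'(t) = a m(t) + b with m(0) = x_0. With a = -5, b = -5/3, x_0 = -1/4, the solution is
  m(t) = x_0 * exp(a t) + (b/a) * (exp(a t) - 1)
       = (-1/4) * exp((-5) t) + ((-5/3)/(-5)) * (exp((-5) t) - 1)
       = -1/3 + exp(-5*t)/12.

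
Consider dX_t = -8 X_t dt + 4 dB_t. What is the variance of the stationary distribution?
lim Var(X_t) = 1

The OU SDE dX = -theta X dt + sigma dB admits the integrating factor exp(theta t): d(exp(theta t) X_t) = sigma exp(theta t) dB_t. Integrating from 0 to t gives X_t = x_0 * exp(-theta t) + sigma * int_0^t exp(-theta (t-s)) dB_s for any initial x_0. The Itô integral has variance (by the Itô isometry) sigma^2 * int_0^t exp(-2 theta (t - s)) ds = sigma^2 * (1 - exp(-2 theta t)) / (2 theta), independent of x_0.
With theta = 8, sigma = 4:
  Var(X_t) = (4)^2 * (1 - exp(-2*8 t)) / (2 * 8) = 1 - exp(-16*t).
As t -> infinity, exp(-2*8 t) -> 0, so the stationary variance is sigma^2 / (2 theta) = 1.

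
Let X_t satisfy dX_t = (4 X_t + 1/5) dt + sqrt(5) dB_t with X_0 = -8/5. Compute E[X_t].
E[X_t] = -31*exp(4*t)/20 - 1/20

Taking expectations and using E[dB_t] = 0, the mean m(t) = E[X_t] satisfies the ODE m'(t) = a m(t) + b with m(0) = x_0. With a = 4, b = 1/5, x_0 = -8/5, the solution is
  m(t) = x_0 * exp(a t) + (b/a) * (exp(a t) - 1)
       = (-8/5) * exp(4 t) + ((1/5)/4) * (exp(4 t) - 1)
       = -31*exp(4*t)/20 - 1/20.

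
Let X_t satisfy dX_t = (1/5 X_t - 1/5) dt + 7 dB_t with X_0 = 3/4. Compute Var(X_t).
Var(X_t) = 245*exp(2*t/5)/2 - 245/2

The variance V(t) = Var(X_t) satisfies V'(t) = 2 a V(t) + c^2 with V(0) = 0 (drift coefficient is linear in X, diffusion is constant). With a = 1/5, c = 7, the solution is
  V(t) = (c^2 / (2 a)) * (exp(2 a t) - 1)
       = (7^2 / (2*(1/5))) * (exp((2/5) t) - 1)
       = 245*exp(2*t/5)/2 - 245/2.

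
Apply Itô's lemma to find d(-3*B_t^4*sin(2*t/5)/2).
d(-3*B_t^4*sin(2*t/5)/2) = (-3*B_t^2*(B_t^2*cos(2*t/5) + 15*sin(2*t/5))/5) dt + (-6*B_t^3*sin(2*t/5)) dB_t

Itô's formula for f(t, x): d f(t, B_t) = (f_t + (1/2) f_xx) dt + f_x dB_t. Compute partials of f(t, x) = -3*x^4*sin(2*t/5)/2:
  f_t(t,x)  = -3*x^4*cos(2*t/5)/5
  f_x(t,x)  = -6*x^3*sin(2*t/5)
  f_xx(t,x) = -18*x^2*sin(2*t/5)
Assemble drift = f_t + (1/2) f_xx = -3*x^2*(x^2*cos(2*t/5) + 15*sin(2*t/5))/5 and diffusion = f_x = -6*x^3*sin(2*t/5). Substituting x = B_t:
  d(-3*B_t^4*sin(2*t/5)/2) = (-3*B_t^2*(B_t^2*cos(2*t/5) + 15*sin(2*t/5))/5) dt + (-6*B_t^3*sin(2*t/5)) dB_t.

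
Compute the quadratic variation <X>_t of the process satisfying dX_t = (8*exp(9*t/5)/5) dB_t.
<X>_t = 32*exp(18*t/5)/45 - 32/45

For an Itô process dX_t = a(t) dt + b(t) dB_t, the quadratic variation is <X>_t = int_0^t b(s)^2 ds (the drift term does not contribute). Here b(s) = 8*exp(9*s/5)/5, so
  b(s)^2 = 64*exp(18*s/5)/25.
Integrating from 0 to t:
  <X>_t = int_0^t (64*exp(18*s/5)/25) ds = 32*exp(18*t/5)/45 - 32/45.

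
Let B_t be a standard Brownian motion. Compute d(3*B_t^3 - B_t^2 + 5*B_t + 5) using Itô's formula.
d(3*B_t^3 - B_t^2 + 5*B_t + 5) = (9*B_t - 1) dt + (9*B_t^2 - 2*B_t + 5) dB_t

Itô's formula for f(B_t) gives d f(B_t) = f'(B_t) dB_t + (1/2) f''(B_t) dt. Compute derivatives of f(x) = 3*x^3 - x^2 + 5*x + 5:
  f'(x)  = 9*x^2 - 2*x + 5
  f''(x) = 18*x - 2
Substitute x = B_t and multiply the f'' term by 1/2:
  drift     = (1/2) * (18*x - 2) evaluated at B_t = 9*B_t - 1
  diffusion = (9*x^2 - 2*x + 5) evaluated at B_t = 9*B_t^2 - 2*B_t + 5
Therefore d(3*B_t^3 - B_t^2 + 5*B_t + 5) = (9*B_t - 1) dt + (9*B_t^2 - 2*B_t + 5) dB_t.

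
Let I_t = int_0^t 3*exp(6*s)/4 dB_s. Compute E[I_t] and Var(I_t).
E[I_t] = 0; Var(I_t) = 3*exp(12*t)/64 - 3/64

The Itô integral of a deterministic integrand f(s) has mean 0 because each increment f(s) * (B_{s+ds} - B_s) has mean 0. By the Itô isometry:
  Var( int_0^t f(s) dB_s ) = E[ (int_0^t f(s) dB_s)^2 ] = int_0^t f(s)^2 ds.
Here f(s) = 3*exp(6*s)/4, so f(s)^2 = 9*exp(12*s)/16. Integrate:
  int_0^t (9*exp(12*s)/16) ds = 3*exp(12*t)/64 - 3/64.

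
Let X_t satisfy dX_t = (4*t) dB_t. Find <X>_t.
<X>_t = 16*t^3/3

For an Itô process dX_t = a(t) dt + b(t) dB_t, the quadratic variation is <X>_t = int_0^t b(s)^2 ds (the drift term does not contribute). Here b(s) = 4*s, so
  b(s)^2 = 16*s^2.
Integrating from 0 to t:
  <X>_t = int_0^t (16*s^2) ds = 16*t^3/3.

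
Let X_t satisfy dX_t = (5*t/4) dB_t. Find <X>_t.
<X>_t = 25*t^3/48

For an Itô process dX_t = a(t) dt + b(t) dB_t, the quadratic variation is <X>_t = int_0^t b(s)^2 ds (the drift term does not contribute). Here b(s) = 5*s/4, so
  b(s)^2 = 25*s^2/16.
Integrating from 0 to t:
  <X>_t = int_0^t (25*s^2/16) ds = 25*t^3/48.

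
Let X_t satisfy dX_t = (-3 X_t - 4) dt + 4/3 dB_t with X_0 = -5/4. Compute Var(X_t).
Var(X_t) = 8/27 - 8*exp(-6*t)/27

The variance V(t) = Var(X_t) satisfies V'(t) = 2 a V(t) + c^2 with V(0) = 0 (drift coefficient is linear in X, diffusion is constant). With a = -3, c = 4/3, the solution is
  V(t) = (c^2 / (2 a)) * (exp(2 a t) - 1)
       = ((4/3)^2 / (2*(-3))) * (exp((-6) t) - 1)
       = 8/27 - 8*exp(-6*t)/27.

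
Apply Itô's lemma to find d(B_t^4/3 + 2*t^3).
d(B_t^4/3 + 2*t^3) = (2*B_t^2 + 6*t^2) dt + (4*B_t^3/3) dB_t

Itô's formula for f(t, x): d f(t, B_t) = (f_t + (1/2) f_xx) dt + f_x dB_t. Compute partials of f(t, x) = 2*t^3 + x^4/3:
  f_t(t,x)  = 6*t^2
  f_x(t,x)  = 4*x^3/3
  f_xx(t,x) = 4*x^2
Assemble drift = f_t + (1/2) f_xx = 6*t^2 + 2*x^2 and diffusion = f_x = 4*x^3/3. Substituting x = B_t:
  d(B_t^4/3 + 2*t^3) = (2*B_t^2 + 6*t^2) dt + (4*B_t^3/3) dB_t.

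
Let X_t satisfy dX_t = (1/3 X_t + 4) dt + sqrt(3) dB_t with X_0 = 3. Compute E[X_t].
E[X_t] = 15*exp(t/3) - 12

Taking expectations and using E[dB_t] = 0, the mean m(t) = E[X_t] satisfies the ODE m'(t) = a m(t) + b with m(0) = x_0. With a = 1/3, b = 4, x_0 = 3, the solution is
  m(t) = x_0 * exp(a t) + (b/a) * (exp(a t) - 1)
       = 3 * exp((1/3) t) + (4/(1/3)) * (exp((1/3) t) - 1)
       = 15*exp(t/3) - 12.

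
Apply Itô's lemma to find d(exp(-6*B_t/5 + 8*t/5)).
d(exp(-6*B_t/5 + 8*t/5)) = (58*exp(-6*B_t/5 + 8*t/5)/25) dt + (-6*exp(-6*B_t/5 + 8*t/5)/5) dB_t

Itô's formula for f(t, x): d f(t, B_t) = (f_t + (1/2) f_xx) dt + f_x dB_t. Compute partials of f(t, x) = exp(8*t/5 - 6*x/5):
  f_t(t,x)  = 8*exp(8*t/5 - 6*x/5)/5
  f_x(t,x)  = -6*exp(8*t/5 - 6*x/5)/5
  f_xx(t,x) = 36*exp(8*t/5 - 6*x/5)/25
Assemble drift = f_t + (1/2) f_xx = 58*exp(8*t/5 - 6*x/5)/25 and diffusion = f_x = -6*exp(8*t/5 - 6*x/5)/5. Substituting x = B_t:
  d(exp(-6*B_t/5 + 8*t/5)) = (58*exp(-6*B_t/5 + 8*t/5)/25) dt + (-6*exp(-6*B_t/5 + 8*t/5)/5) dB_t.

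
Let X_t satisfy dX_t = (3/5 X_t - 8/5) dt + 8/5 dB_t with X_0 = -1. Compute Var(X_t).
Var(X_t) = 32*exp(6*t/5)/15 - 32/15

The variance V(t) = Var(X_t) satisfies V'(t) = 2 a V(t) + c^2 with V(0) = 0 (drift coefficient is linear in X, diffusion is constant). With a = 3/5, c = 8/5, the solution is
  V(t) = (c^2 / (2 a)) * (exp(2 a t) - 1)
       = ((8/5)^2 / (2*(3/5))) * (exp((6/5) t) - 1)
       = 32*exp(6*t/5)/15 - 32/15.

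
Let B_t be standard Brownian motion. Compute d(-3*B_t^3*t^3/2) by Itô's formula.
d(-3*B_t^3*t^3/2) = (9*B_t*t^2*(-B_t^2 - t)/2) dt + (-9*B_t^2*t^3/2) dB_t

Itô's formula for f(t, x): d f(t, B_t) = (f_t + (1/2) f_xx) dt + f_x dB_t. Compute partials of f(t, x) = -3*t^3*x^3/2:
  f_t(t,x)  = -9*t^2*x^3/2
  f_x(t,x)  = -9*t^3*x^2/2
  f_xx(t,x) = -9*t^3*x
Assemble drift = f_t + (1/2) f_xx = 9*t^2*x*(-t - x^2)/2 and diffusion = f_x = -9*t^3*x^2/2. Substituting x = B_t:
  d(-3*B_t^3*t^3/2) = (9*B_t*t^2*(-B_t^2 - t)/2) dt + (-9*B_t^2*t^3/2) dB_t.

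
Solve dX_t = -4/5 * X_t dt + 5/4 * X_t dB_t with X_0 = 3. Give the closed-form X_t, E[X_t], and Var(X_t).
X_t = 3 * exp((-253/160) t + (5/4) B_t); E[X_t] = 3*exp(-4*t/5); Var(X_t) = (9*exp(25*t/16) - 9)*exp(-8*t/5)

For GBM dX = mu X dt + sigma X dB with X_0 = x_0, apply Itô to Y = log X: dY = (mu - sigma^2/2) dt + sigma dB, so Y_t = log(x_0) + (mu - sigma^2/2) t + sigma B_t and hence X_t = x_0 * exp((mu - sigma^2/2) t + sigma B_t).
With mu = -4/5, sigma = 5/4, x_0 = 3, this gives:
  X_t = 3 * exp((-253/160) * t + (5/4) * B_t).
Since sigma*B_t ~ Normal(0, sigma^2 t), E[exp(sigma*B_t)] = exp(sigma^2 t / 2); so E[X_t] = x_0 * exp((mu - sigma^2/2) t) * exp(sigma^2 t / 2) = x_0 * exp(mu t) = 3*exp(-4*t/5).
Var(X_t) = E[X_t^2] - (E[X_t])^2 = x_0^2 * exp(2 mu t) * (exp(sigma^2 t) - 1) = (9*exp(25*t/16) - 9)*exp(-8*t/5).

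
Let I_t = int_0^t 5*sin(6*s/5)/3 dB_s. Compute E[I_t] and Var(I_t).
E[I_t] = 0; Var(I_t) = 25*t/18 - 125*sin(12*t/5)/216

The Itô integral of a deterministic integrand f(s) has mean 0 because each increment f(s) * (B_{s+ds} - B_s) has mean 0. By the Itô isometry:
  Var( int_0^t f(s) dB_s ) = E[ (int_0^t f(s) dB_s)^2 ] = int_0^t f(s)^2 ds.
Here f(s) = 5*sin(6*s/5)/3, so f(s)^2 = 25*sin(6*s/5)^2/9. Integrate:
  int_0^t (25*sin(6*s/5)^2/9) ds = 25*t/18 - 125*sin(12*t/5)/216.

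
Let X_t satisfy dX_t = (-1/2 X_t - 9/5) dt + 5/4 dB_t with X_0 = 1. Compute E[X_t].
E[X_t] = -18/5 + 23*exp(-t/2)/5

Taking expectations and using E[dB_t] = 0, the mean m(t) = E[X_t] satisfies the ODE m'(t) = a m(t) + b with m(0) = x_0. With a = -1/2, b = -9/5, x_0 = 1, the solution is
  m(t) = x_0 * exp(a t) + (b/a) * (exp(a t) - 1)
       = 1 * exp((-1/2) t) + ((-9/5)/(-1/2)) * (exp((-1/2) t) - 1)
       = -18/5 + 23*exp(-t/2)/5.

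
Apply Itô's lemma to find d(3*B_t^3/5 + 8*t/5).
d(3*B_t^3/5 + 8*t/5) = (9*B_t/5 + 8/5) dt + (9*B_t^2/5) dB_t

Itô's formula for f(t, x): d f(t, B_t) = (f_t + (1/2) f_xx) dt + f_x dB_t. Compute partials of f(t, x) = 8*t/5 + 3*x^3/5:
  f_t(t,x)  = 8/5
  f_x(t,x)  = 9*x^2/5
  f_xx(t,x) = 18*x/5
Assemble drift = f_t + (1/2) f_xx = 9*x/5 + 8/5 and diffusion = f_x = 9*x^2/5. Substituting x = B_t:
  d(3*B_t^3/5 + 8*t/5) = (9*B_t/5 + 8/5) dt + (9*B_t^2/5) dB_t.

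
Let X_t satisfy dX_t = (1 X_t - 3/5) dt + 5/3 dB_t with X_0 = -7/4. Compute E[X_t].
E[X_t] = 3/5 - 47*exp(t)/20

Taking expectations and using E[dB_t] = 0, the mean m(t) = E[X_t] satisfies the ODE m'(t) = a m(t) + b with m(0) = x_0. With a = 1, b = -3/5, x_0 = -7/4, the solution is
  m(t) = x_0 * exp(a t) + (b/a) * (exp(a t) - 1)
       = (-7/4) * exp(1 t) + ((-3/5)/1) * (exp(1 t) - 1)
       = 3/5 - 47*exp(t)/20.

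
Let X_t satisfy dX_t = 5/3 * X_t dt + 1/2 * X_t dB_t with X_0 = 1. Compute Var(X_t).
Var(X_t) = (exp(t/4) - 1)*exp(10*t/3)

For GBM dX = mu X dt + sigma X dB with X_0 = x_0, apply Itô to Y = log X: dY = (mu - sigma^2/2) dt + sigma dB, so Y_t = log(x_0) + (mu - sigma^2/2) t + sigma B_t and hence X_t = x_0 * exp((mu - sigma^2/2) t + sigma B_t).
With mu = 5/3, sigma = 1/2, x_0 = 1, this gives:
  X_t = 1 * exp((37/24) * t + (1/2) * B_t).
Since sigma*B_t ~ Normal(0, sigma^2 t), E[exp(sigma*B_t)] = exp(sigma^2 t / 2); so E[X_t] = x_0 * exp((mu - sigma^2/2) t) * exp(sigma^2 t / 2) = x_0 * exp(mu t) = exp(5*t/3).
Var(X_t) = E[X_t^2] - (E[X_t])^2 = x_0^2 * exp(2 mu t) * (exp(sigma^2 t) - 1) = (exp(t/4) - 1)*exp(10*t/3).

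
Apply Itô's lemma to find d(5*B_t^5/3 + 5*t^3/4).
d(5*B_t^5/3 + 5*t^3/4) = (50*B_t^3/3 + 15*t^2/4) dt + (25*B_t^4/3) dB_t

Itô's formula for f(t, x): d f(t, B_t) = (f_t + (1/2) f_xx) dt + f_x dB_t. Compute partials of f(t, x) = 5*t^3/4 + 5*x^5/3:
  f_t(t,x)  = 15*t^2/4
  f_x(t,x)  = 25*x^4/3
  f_xx(t,x) = 100*x^3/3
Assemble drift = f_t + (1/2) f_xx = 15*t^2/4 + 50*x^3/3 and diffusion = f_x = 25*x^4/3. Substituting x = B_t:
  d(5*B_t^5/3 + 5*t^3/4) = (50*B_t^3/3 + 15*t^2/4) dt + (25*B_t^4/3) dB_t.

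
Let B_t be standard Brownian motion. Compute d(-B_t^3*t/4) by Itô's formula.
d(-B_t^3*t/4) = (B_t*(-B_t^2 - 3*t)/4) dt + (-3*B_t^2*t/4) dB_t

Itô's formula for f(t, x): d f(t, B_t) = (f_t + (1/2) f_xx) dt + f_x dB_t. Compute partials of f(t, x) = -t*x^3/4:
  f_t(t,x)  = -x^3/4
  f_x(t,x)  = -3*t*x^2/4
  f_xx(t,x) = -3*t*x/2
Assemble drift = f_t + (1/2) f_xx = x*(-3*t - x^2)/4 and diffusion = f_x = -3*t*x^2/4. Substituting x = B_t:
  d(-B_t^3*t/4) = (B_t*(-B_t^2 - 3*t)/4) dt + (-3*B_t^2*t/4) dB_t.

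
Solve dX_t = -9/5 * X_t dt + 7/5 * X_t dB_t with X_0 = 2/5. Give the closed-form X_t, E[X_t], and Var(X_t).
X_t = 2/5 * exp((-139/50) t + (7/5) B_t); E[X_t] = 2*exp(-9*t/5)/5; Var(X_t) = (4*exp(49*t/25) - 4)*exp(-18*t/5)/25

For GBM dX = mu X dt + sigma X dB with X_0 = x_0, apply Itô to Y = log X: dY = (mu - sigma^2/2) dt + sigma dB, so Y_t = log(x_0) + (mu - sigma^2/2) t + sigma B_t and hence X_t = x_0 * exp((mu - sigma^2/2) t + sigma B_t).
With mu = -9/5, sigma = 7/5, x_0 = 2/5, this gives:
  X_t = 2/5 * exp((-139/50) * t + (7/5) * B_t).
Since sigma*B_t ~ Normal(0, sigma^2 t), E[exp(sigma*B_t)] = exp(sigma^2 t / 2); so E[X_t] = x_0 * exp((mu - sigma^2/2) t) * exp(sigma^2 t / 2) = x_0 * exp(mu t) = 2*exp(-9*t/5)/5.
Var(X_t) = E[X_t^2] - (E[X_t])^2 = x_0^2 * exp(2 mu t) * (exp(sigma^2 t) - 1) = (4*exp(49*t/25) - 4)*exp(-18*t/5)/25.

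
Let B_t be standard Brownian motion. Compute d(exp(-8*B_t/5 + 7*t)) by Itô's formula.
d(exp(-8*B_t/5 + 7*t)) = (207*exp(-8*B_t/5 + 7*t)/25) dt + (-8*exp(-8*B_t/5 + 7*t)/5) dB_t

Itô's formula for f(t, x): d f(t, B_t) = (f_t + (1/2) f_xx) dt + f_x dB_t. Compute partials of f(t, x) = exp(7*t - 8*x/5):
  f_t(t,x)  = 7*exp(7*t - 8*x/5)
  f_x(t,x)  = -8*exp(7*t - 8*x/5)/5
  f_xx(t,x) = 64*exp(7*t - 8*x/5)/25
Assemble drift = f_t + (1/2) f_xx = 207*exp(7*t - 8*x/5)/25 and diffusion = f_x = -8*exp(7*t - 8*x/5)/5. Substituting x = B_t:
  d(exp(-8*B_t/5 + 7*t)) = (207*exp(-8*B_t/5 + 7*t)/25) dt + (-8*exp(-8*B_t/5 + 7*t)/5) dB_t.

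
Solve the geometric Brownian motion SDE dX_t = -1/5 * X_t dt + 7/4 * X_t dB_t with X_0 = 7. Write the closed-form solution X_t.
X_t = 7 * exp((-277/160) * t + (7/4) * B_t)

For GBM dX = mu X dt + sigma X dB with X_0 = x_0, apply Itô to Y = log X: dY = (mu - sigma^2/2) dt + sigma dB, so Y_t = log(x_0) + (mu - sigma^2/2) t + sigma B_t and hence X_t = x_0 * exp((mu - sigma^2/2) t + sigma B_t).
With mu = -1/5, sigma = 7/4, x_0 = 7, this gives:
  X_t = 7 * exp((-277/160) * t + (7/4) * B_t).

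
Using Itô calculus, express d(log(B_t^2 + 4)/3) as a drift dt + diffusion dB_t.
d(log(B_t^2 + 4)/3) = ((4 - B_t^2)/(3*(B_t^2 + 4)^2)) dt + (2*B_t/(3*(B_t^2 + 4))) dB_t

Itô's formula for f(B_t) gives d f(B_t) = f'(B_t) dB_t + (1/2) f''(B_t) dt. Compute derivatives of f(x) = log(x^2 + 4)/3:
  f'(x)  = 2*x/(3*(x^2 + 4))
  f''(x) = 2*(4 - x^2)/(3*(x^2 + 4)^2)
Substitute x = B_t and multiply the f'' term by 1/2:
  drift     = (1/2) * (2*(4 - x^2)/(3*(x^2 + 4)^2)) evaluated at B_t = (4 - B_t^2)/(3*(B_t^2 + 4)^2)
  diffusion = (2*x/(3*(x^2 + 4))) evaluated at B_t = 2*B_t/(3*(B_t^2 + 4))
Therefore d(log(B_t^2 + 4)/3) = ((4 - B_t^2)/(3*(B_t^2 + 4)^2)) dt + (2*B_t/(3*(B_t^2 + 4))) dB_t.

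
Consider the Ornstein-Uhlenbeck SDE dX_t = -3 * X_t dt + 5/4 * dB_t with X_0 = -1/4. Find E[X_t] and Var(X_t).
E[X_t] = -exp(-3*t)/4; Var(X_t) = 25/96 - 25*exp(-6*t)/96

The OU SDE dX = -theta X dt + sigma dB admits the integrating factor exp(theta t): d(exp(theta t) X_t) = sigma exp(theta t) dB_t. Integrating from 0 to t:
  X_t = x_0 * exp(-theta t) + sigma * int_0^t exp(-theta (t-s)) dB_s.
The Itô integral has mean 0 and (by the Itô isometry) variance sigma^2 * int_0^t exp(-2 theta (t - s)) ds = sigma^2 * (1 - exp(-2 theta t)) / (2 theta).
With theta = 3, sigma = 5/4, x_0 = -1/4:
  E[X_t] = -1/4 * exp(-3 t) = -exp(-3*t)/4
  Var(X_t) = (5/4)^2 * (1 - exp(-2*3 t)) / (2 * 3) = 25/96 - 25*exp(-6*t)/96.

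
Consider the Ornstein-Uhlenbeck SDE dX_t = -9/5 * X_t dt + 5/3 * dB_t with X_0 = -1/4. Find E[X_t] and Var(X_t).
E[X_t] = -exp(-9*t/5)/4; Var(X_t) = 125/162 - 125*exp(-18*t/5)/162

The OU SDE dX = -theta X dt + sigma dB admits the integrating factor exp(theta t): d(exp(theta t) X_t) = sigma exp(theta t) dB_t. Integrating from 0 to t:
  X_t = x_0 * exp(-theta t) + sigma * int_0^t exp(-theta (t-s)) dB_s.
The Itô integral has mean 0 and (by the Itô isometry) variance sigma^2 * int_0^t exp(-2 theta (t - s)) ds = sigma^2 * (1 - exp(-2 theta t)) / (2 theta).
With theta = 9/5, sigma = 5/3, x_0 = -1/4:
  E[X_t] = -1/4 * exp(-9/5 t) = -exp(-9*t/5)/4
  Var(X_t) = (5/3)^2 * (1 - exp(-2*9/5 t)) / (2 * 9/5) = 125/162 - 125*exp(-18*t/5)/162.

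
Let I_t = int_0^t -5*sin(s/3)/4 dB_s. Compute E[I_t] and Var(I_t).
E[I_t] = 0; Var(I_t) = 25*t/32 - 75*sin(2*t/3)/64

The Itô integral of a deterministic integrand f(s) has mean 0 because each increment f(s) * (B_{s+ds} - B_s) has mean 0. By the Itô isometry:
  Var( int_0^t f(s) dB_s ) = E[ (int_0^t f(s) dB_s)^2 ] = int_0^t f(s)^2 ds.
Here f(s) = -5*sin(s/3)/4, so f(s)^2 = 25*sin(s/3)^2/16. Integrate:
  int_0^t (25*sin(s/3)^2/16) ds = 25*t/32 - 75*sin(2*t/3)/64.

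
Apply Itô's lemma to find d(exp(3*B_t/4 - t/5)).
d(exp(3*B_t/4 - t/5)) = (13*exp(3*B_t/4 - t/5)/160) dt + (3*exp(3*B_t/4 - t/5)/4) dB_t

Itô's formula for f(t, x): d f(t, B_t) = (f_t + (1/2) f_xx) dt + f_x dB_t. Compute partials of f(t, x) = exp(-t/5 + 3*x/4):
  f_t(t,x)  = -exp(-t/5 + 3*x/4)/5
  f_x(t,x)  = 3*exp(-t/5 + 3*x/4)/4
  f_xx(t,x) = 9*exp(-t/5 + 3*x/4)/16
Assemble drift = f_t + (1/2) f_xx = 13*exp(-t/5 + 3*x/4)/160 and diffusion = f_x = 3*exp(-t/5 + 3*x/4)/4. Substituting x = B_t:
  d(exp(3*B_t/4 - t/5)) = (13*exp(3*B_t/4 - t/5)/160) dt + (3*exp(3*B_t/4 - t/5)/4) dB_t.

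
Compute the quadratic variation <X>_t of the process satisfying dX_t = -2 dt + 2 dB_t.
<X>_t = 4*t

For an Itô process dX_t = a(t) dt + b(t) dB_t, the quadratic variation is <X>_t = int_0^t b(s)^2 ds (the drift term does not contribute). Here b(s) = 2, so
  b(s)^2 = 4.
Integrating from 0 to t:
  <X>_t = int_0^t (4) ds = 4*t.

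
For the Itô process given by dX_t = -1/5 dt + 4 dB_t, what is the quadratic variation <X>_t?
<X>_t = 16*t

For an Itô process dX_t = a(t) dt + b(t) dB_t, the quadratic variation is <X>_t = int_0^t b(s)^2 ds (the drift term does not contribute). Here b(s) = 4, so
  b(s)^2 = 16.
Integrating from 0 to t:
  <X>_t = int_0^t (16) ds = 16*t.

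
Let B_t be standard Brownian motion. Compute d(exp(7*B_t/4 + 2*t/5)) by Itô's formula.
d(exp(7*B_t/4 + 2*t/5)) = (309*exp(7*B_t/4 + 2*t/5)/160) dt + (7*exp(7*B_t/4 + 2*t/5)/4) dB_t

Itô's formula for f(t, x): d f(t, B_t) = (f_t + (1/2) f_xx) dt + f_x dB_t. Compute partials of f(t, x) = exp(2*t/5 + 7*x/4):
  f_t(t,x)  = 2*exp(2*t/5 + 7*x/4)/5
  f_x(t,x)  = 7*exp(2*t/5 + 7*x/4)/4
  f_xx(t,x) = 49*exp(2*t/5 + 7*x/4)/16
Assemble drift = f_t + (1/2) f_xx = 309*exp(2*t/5 + 7*x/4)/160 and diffusion = f_x = 7*exp(2*t/5 + 7*x/4)/4. Substituting x = B_t:
  d(exp(7*B_t/4 + 2*t/5)) = (309*exp(7*B_t/4 + 2*t/5)/160) dt + (7*exp(7*B_t/4 + 2*t/5)/4) dB_t.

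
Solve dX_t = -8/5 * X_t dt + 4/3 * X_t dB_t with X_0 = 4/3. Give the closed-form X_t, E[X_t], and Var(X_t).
X_t = 4/3 * exp((-112/45) t + (4/3) B_t); E[X_t] = 4*exp(-8*t/5)/3; Var(X_t) = (16*exp(16*t/9) - 16)*exp(-16*t/5)/9

For GBM dX = mu X dt + sigma X dB with X_0 = x_0, apply Itô to Y = log X: dY = (mu - sigma^2/2) dt + sigma dB, so Y_t = log(x_0) + (mu - sigma^2/2) t + sigma B_t and hence X_t = x_0 * exp((mu - sigma^2/2) t + sigma B_t).
With mu = -8/5, sigma = 4/3, x_0 = 4/3, this gives:
  X_t = 4/3 * exp((-112/45) * t + (4/3) * B_t).
Since sigma*B_t ~ Normal(0, sigma^2 t), E[exp(sigma*B_t)] = exp(sigma^2 t / 2); so E[X_t] = x_0 * exp((mu - sigma^2/2) t) * exp(sigma^2 t / 2) = x_0 * exp(mu t) = 4*exp(-8*t/5)/3.
Var(X_t) = E[X_t^2] - (E[X_t])^2 = x_0^2 * exp(2 mu t) * (exp(sigma^2 t) - 1) = (16*exp(16*t/9) - 16)*exp(-16*t/5)/9.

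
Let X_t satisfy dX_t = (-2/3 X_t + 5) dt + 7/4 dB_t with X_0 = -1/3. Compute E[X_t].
E[X_t] = 15/2 - 47*exp(-2*t/3)/6

Taking expectations and using E[dB_t] = 0, the mean m(t) = E[X_t] satisfies the ODE m'(t) = a m(t) + b with m(0) = x_0. With a = -2/3, b = 5, x_0 = -1/3, the solution is
  m(t) = x_0 * exp(a t) + (b/a) * (exp(a t) - 1)
       = (-1/3) * exp((-2/3) t) + (5/(-2/3)) * (exp((-2/3) t) - 1)
       = 15/2 - 47*exp(-2*t/3)/6.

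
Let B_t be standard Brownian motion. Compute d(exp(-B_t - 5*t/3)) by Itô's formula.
d(exp(-B_t - 5*t/3)) = (-7*exp(-B_t - 5*t/3)/6) dt + (-exp(-B_t - 5*t/3)) dB_t

Itô's formula for f(t, x): d f(t, B_t) = (f_t + (1/2) f_xx) dt + f_x dB_t. Compute partials of f(t, x) = exp(-5*t/3 - x):
  f_t(t,x)  = -5*exp(-5*t/3 - x)/3
  f_x(t,x)  = -exp(-5*t/3 - x)
  f_xx(t,x) = exp(-5*t/3 - x)
Assemble drift = f_t + (1/2) f_xx = -7*exp(-5*t/3 - x)/6 and diffusion = f_x = -exp(-5*t/3 - x). Substituting x = B_t:
  d(exp(-B_t - 5*t/3)) = (-7*exp(-B_t - 5*t/3)/6) dt + (-exp(-B_t - 5*t/3)) dB_t.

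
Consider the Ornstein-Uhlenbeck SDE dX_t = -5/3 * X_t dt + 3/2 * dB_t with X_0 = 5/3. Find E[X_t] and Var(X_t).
E[X_t] = 5*exp(-5*t/3)/3; Var(X_t) = 27/40 - 27*exp(-10*t/3)/40

The OU SDE dX = -theta X dt + sigma dB admits the integrating factor exp(theta t): d(exp(theta t) X_t) = sigma exp(theta t) dB_t. Integrating from 0 to t:
  X_t = x_0 * exp(-theta t) + sigma * int_0^t exp(-theta (t-s)) dB_s.
The Itô integral has mean 0 and (by the Itô isometry) variance sigma^2 * int_0^t exp(-2 theta (t - s)) ds = sigma^2 * (1 - exp(-2 theta t)) / (2 theta).
With theta = 5/3, sigma = 3/2, x_0 = 5/3:
  E[X_t] = 5/3 * exp(-5/3 t) = 5*exp(-5*t/3)/3
  Var(X_t) = (3/2)^2 * (1 - exp(-2*5/3 t)) / (2 * 5/3) = 27/40 - 27*exp(-10*t/3)/40.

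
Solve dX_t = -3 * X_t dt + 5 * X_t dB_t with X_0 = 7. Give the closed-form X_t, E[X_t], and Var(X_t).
X_t = 7 * exp((-31/2) t + (5) B_t); E[X_t] = 7*exp(-3*t); Var(X_t) = (49*exp(25*t) - 49)*exp(-6*t)

For GBM dX = mu X dt + sigma X dB with X_0 = x_0, apply Itô to Y = log X: dY = (mu - sigma^2/2) dt + sigma dB, so Y_t = log(x_0) + (mu - sigma^2/2) t + sigma B_t and hence X_t = x_0 * exp((mu - sigma^2/2) t + sigma B_t).
With mu = -3, sigma = 5, x_0 = 7, this gives:
  X_t = 7 * exp((-31/2) * t + (5) * B_t).
Since sigma*B_t ~ Normal(0, sigma^2 t), E[exp(sigma*B_t)] = exp(sigma^2 t / 2); so E[X_t] = x_0 * exp((mu - sigma^2/2) t) * exp(sigma^2 t / 2) = x_0 * exp(mu t) = 7*exp(-3*t).
Var(X_t) = E[X_t^2] - (E[X_t])^2 = x_0^2 * exp(2 mu t) * (exp(sigma^2 t) - 1) = (49*exp(25*t) - 49)*exp(-6*t).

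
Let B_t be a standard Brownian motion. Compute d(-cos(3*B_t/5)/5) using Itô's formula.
d(-cos(3*B_t/5)/5) = (9*cos(3*B_t/5)/250) dt + (3*sin(3*B_t/5)/25) dB_t

Itô's formula for f(B_t) gives d f(B_t) = f'(B_t) dB_t + (1/2) f''(B_t) dt. Compute derivatives of f(x) = -cos(3*x/5)/5:
  f'(x)  = 3*sin(3*x/5)/25
  f''(x) = 9*cos(3*x/5)/125
Substitute x = B_t and multiply the f'' term by 1/2:
  drift     = (1/2) * (9*cos(3*x/5)/125) evaluated at B_t = 9*cos(3*B_t/5)/250
  diffusion = (3*sin(3*x/5)/25) evaluated at B_t = 3*sin(3*B_t/5)/25
Therefore d(-cos(3*B_t/5)/5) = (9*cos(3*B_t/5)/250) dt + (3*sin(3*B_t/5)/25) dB_t.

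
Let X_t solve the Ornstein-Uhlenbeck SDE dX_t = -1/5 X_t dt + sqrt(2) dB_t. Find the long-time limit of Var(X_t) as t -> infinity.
lim Var(X_t) = 5

The OU SDE dX = -theta X dt + sigma dB admits the integrating factor exp(theta t): d(exp(theta t) X_t) = sigma exp(theta t) dB_t. Integrating from 0 to t gives X_t = x_0 * exp(-theta t) + sigma * int_0^t exp(-theta (t-s)) dB_s for any initial x_0. The Itô integral has variance (by the Itô isometry) sigma^2 * int_0^t exp(-2 theta (t - s)) ds = sigma^2 * (1 - exp(-2 theta t)) / (2 theta), independent of x_0.
With theta = 1/5, sigma = sqrt(2):
  Var(X_t) = (sqrt(2))^2 * (1 - exp(-2*1/5 t)) / (2 * 1/5) = 5 - 5*exp(-2*t/5).
As t -> infinity, exp(-2*1/5 t) -> 0, so the stationary variance is sigma^2 / (2 theta) = 5.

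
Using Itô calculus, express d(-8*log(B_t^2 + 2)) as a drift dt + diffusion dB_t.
d(-8*log(B_t^2 + 2)) = (8*(B_t^2 - 2)/(B_t^2 + 2)^2) dt + (-16*B_t/(B_t^2 + 2)) dB_t

Itô's formula for f(B_t) gives d f(B_t) = f'(B_t) dB_t + (1/2) f''(B_t) dt. Compute derivatives of f(x) = -8*log(x^2 + 2):
  f'(x)  = -16*x/(x^2 + 2)
  f''(x) = 16*(x^2 - 2)/(x^2 + 2)^2
Substitute x = B_t and multiply the f'' term by 1/2:
  drift     = (1/2) * (16*(x^2 - 2)/(x^2 + 2)^2) evaluated at B_t = 8*(B_t^2 - 2)/(B_t^2 + 2)^2
  diffusion = (-16*x/(x^2 + 2)) evaluated at B_t = -16*B_t/(B_t^2 + 2)
Therefore d(-8*log(B_t^2 + 2)) = (8*(B_t^2 - 2)/(B_t^2 + 2)^2) dt + (-16*B_t/(B_t^2 + 2)) dB_t.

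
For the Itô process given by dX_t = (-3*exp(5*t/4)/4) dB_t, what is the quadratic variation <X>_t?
<X>_t = 9*exp(5*t/2)/40 - 9/40

For an Itô process dX_t = a(t) dt + b(t) dB_t, the quadratic variation is <X>_t = int_0^t b(s)^2 ds (the drift term does not contribute). Here b(s) = -3*exp(5*s/4)/4, so
  b(s)^2 = 9*exp(5*s/2)/16.
Integrating from 0 to t:
  <X>_t = int_0^t (9*exp(5*s/2)/16) ds = 9*exp(5*t/2)/40 - 9/40.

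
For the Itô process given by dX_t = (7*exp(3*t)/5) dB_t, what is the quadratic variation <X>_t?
<X>_t = 49*exp(6*t)/150 - 49/150

For an Itô process dX_t = a(t) dt + b(t) dB_t, the quadratic variation is <X>_t = int_0^t b(s)^2 ds (the drift term does not contribute). Here b(s) = 7*exp(3*s)/5, so
  b(s)^2 = 49*exp(6*s)/25.
Integrating from 0 to t:
  <X>_t = int_0^t (49*exp(6*s)/25) ds = 49*exp(6*t)/150 - 49/150.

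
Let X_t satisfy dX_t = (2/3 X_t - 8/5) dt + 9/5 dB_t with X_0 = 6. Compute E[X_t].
E[X_t] = 18*exp(2*t/3)/5 + 12/5

Taking expectations and using E[dB_t] = 0, the mean m(t) = E[X_t] satisfies the ODE m'(t) = a m(t) + b with m(0) = x_0. With a = 2/3, b = -8/5, x_0 = 6, the solution is
  m(t) = x_0 * exp(a t) + (b/a) * (exp(a t) - 1)
       = 6 * exp((2/3) t) + ((-8/5)/(2/3)) * (exp((2/3) t) - 1)
       = 18*exp(2*t/3)/5 + 12/5.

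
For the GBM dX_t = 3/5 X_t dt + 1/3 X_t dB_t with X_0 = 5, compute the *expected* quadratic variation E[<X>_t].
E[<X>_t] = 125*exp(59*t/45)/59 - 125/59

<X>_t = int_0^t ((1/3) * X_s)^2 ds. Taking expectation inside the integral: E[<X>_t] = (1/3)^2 * int_0^t E[X_s^2] ds. For GBM, E[X_s^2] = x_0^2 * exp((2 mu + sigma^2) s). Integrating:
  E[<X>_t] = (1/3)^2 * 5^2 * (exp((2*(3/5) + (1/3)^2) t) - 1) / (2*(3/5) + (1/3)^2)
           = (1/3)^2 * 5^2 * (exp((59/45) t) - 1) / (59/45) = 125*exp(59*t/45)/59 - 125/59.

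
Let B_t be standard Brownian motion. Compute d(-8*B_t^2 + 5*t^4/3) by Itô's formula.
d(-8*B_t^2 + 5*t^4/3) = (20*t^3/3 - 8) dt + (-16*B_t) dB_t

Itô's formula for f(t, x): d f(t, B_t) = (f_t + (1/2) f_xx) dt + f_x dB_t. Compute partials of f(t, x) = 5*t^4/3 - 8*x^2:
  f_t(t,x)  = 20*t^3/3
  f_x(t,x)  = -16*x
  f_xx(t,x) = -16
Assemble drift = f_t + (1/2) f_xx = 20*t^3/3 - 8 and diffusion = f_x = -16*x. Substituting x = B_t:
  d(-8*B_t^2 + 5*t^4/3) = (20*t^3/3 - 8) dt + (-16*B_t) dB_t.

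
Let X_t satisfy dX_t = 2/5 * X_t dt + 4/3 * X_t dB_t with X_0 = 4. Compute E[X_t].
E[X_t] = 4*exp(2*t/5)

For GBM dX = mu X dt + sigma X dB with X_0 = x_0, apply Itô to Y = log X: dY = (mu - sigma^2/2) dt + sigma dB, so Y_t = log(x_0) + (mu - sigma^2/2) t + sigma B_t and hence X_t = x_0 * exp((mu - sigma^2/2) t + sigma B_t).
With mu = 2/5, sigma = 4/3, x_0 = 4, this gives:
  X_t = 4 * exp((-22/45) * t + (4/3) * B_t).
Since sigma*B_t ~ Normal(0, sigma^2 t), E[exp(sigma*B_t)] = exp(sigma^2 t / 2); so E[X_t] = x_0 * exp((mu - sigma^2/2) t) * exp(sigma^2 t / 2) = x_0 * exp(mu t) = 4*exp(2*t/5).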